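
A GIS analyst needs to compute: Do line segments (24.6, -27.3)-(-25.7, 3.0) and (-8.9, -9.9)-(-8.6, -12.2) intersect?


Cross products: d1=71.83, d2=-34.77, d3=139.83, d4=246.43
d1*d2 < 0 and d3*d4 < 0? no

No, they don't intersect


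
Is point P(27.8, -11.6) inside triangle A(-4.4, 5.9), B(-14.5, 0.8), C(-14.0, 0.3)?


Cross products: AB x AP = 340.97, BC x BP = 14.95, CA x CP = -348.32
All same sign? no

No, outside


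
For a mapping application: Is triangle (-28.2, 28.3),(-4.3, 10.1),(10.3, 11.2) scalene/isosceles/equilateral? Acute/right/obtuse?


Side lengths squared: AB^2=902.45, BC^2=214.37, CA^2=1774.66
Sorted: [214.37, 902.45, 1774.66]
By sides: Scalene, By angles: Obtuse

Scalene, Obtuse


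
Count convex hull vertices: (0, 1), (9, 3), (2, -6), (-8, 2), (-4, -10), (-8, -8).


Convex hull vertices (CCW): (-8, -8), (-4, -10), (2, -6), (9, 3), (-8, 2)
Count = 5

5


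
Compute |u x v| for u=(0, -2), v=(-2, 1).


|u x v| = |0*1 - (-2)*(-2)|
= |0 - 4| = 4

4


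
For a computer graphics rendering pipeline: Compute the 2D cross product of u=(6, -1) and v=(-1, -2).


u x v = u_x*v_y - u_y*v_x = 6*(-2) - (-1)*(-1)
= (-12) - 1 = -13

-13


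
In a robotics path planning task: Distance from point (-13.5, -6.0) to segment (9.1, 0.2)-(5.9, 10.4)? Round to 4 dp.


Project P onto AB: t = 0.0795 (clamped to [0,1])
Closest point on segment: (8.8457, 1.0104)
Distance: 23.4196

23.4196


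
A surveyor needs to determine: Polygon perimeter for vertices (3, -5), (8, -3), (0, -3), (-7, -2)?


Sides: (3, -5)->(8, -3): sqrt(29) = 5.385165, (8, -3)->(0, -3): sqrt(64) = 8, (0, -3)->(-7, -2): sqrt(50) = 7.071068, (-7, -2)->(3, -5): sqrt(109) = 10.440307
Sum = 30.89654
Perimeter = 30.8965

30.8965


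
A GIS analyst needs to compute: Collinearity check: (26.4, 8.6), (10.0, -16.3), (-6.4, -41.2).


Cross product: (10-26.4)*((-41.2)-8.6) - ((-16.3)-8.6)*((-6.4)-26.4)
= 0

Yes, collinear


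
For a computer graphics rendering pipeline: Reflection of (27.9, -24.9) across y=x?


Reflection over y=x: (x,y) -> (y,x)
(27.9, -24.9) -> (-24.9, 27.9)

(-24.9, 27.9)


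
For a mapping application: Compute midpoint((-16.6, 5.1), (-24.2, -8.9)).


M = (((-16.6)+(-24.2))/2, (5.1+(-8.9))/2)
= (-20.4, -1.9)

(-20.4, -1.9)


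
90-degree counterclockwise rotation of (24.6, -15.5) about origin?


90° CCW: (x,y) -> (-y, x)
(24.6,-15.5) -> (15.5, 24.6)

(15.5, 24.6)


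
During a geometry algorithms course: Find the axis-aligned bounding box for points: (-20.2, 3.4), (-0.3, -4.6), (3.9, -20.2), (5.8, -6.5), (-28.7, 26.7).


x range: [-28.7, 5.8]
y range: [-20.2, 26.7]
Bounding box: (-28.7,-20.2) to (5.8,26.7)

(-28.7,-20.2) to (5.8,26.7)


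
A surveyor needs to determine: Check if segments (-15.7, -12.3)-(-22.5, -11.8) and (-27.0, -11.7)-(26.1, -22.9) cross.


Cross products: d1=94.7, d2=45.09, d3=1.57, d4=51.18
d1*d2 < 0 and d3*d4 < 0? no

No, they don't intersect


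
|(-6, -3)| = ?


|u| = sqrt((-6)^2 + (-3)^2) = sqrt(45) = 6.7082

6.7082


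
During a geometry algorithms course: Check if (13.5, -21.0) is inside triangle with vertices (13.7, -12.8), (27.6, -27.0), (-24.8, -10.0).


Cross products: AB x AP = -116.82, BC x BP = -74.7, CA x CP = -316.26
All same sign? yes

Yes, inside


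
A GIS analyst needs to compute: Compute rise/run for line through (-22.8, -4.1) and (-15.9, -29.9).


slope = (y2-y1)/(x2-x1) = ((-29.9)-(-4.1))/((-15.9)-(-22.8)) = (-25.8)/6.9 = -3.7391

-3.7391


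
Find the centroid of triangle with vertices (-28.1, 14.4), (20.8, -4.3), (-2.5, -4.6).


Centroid = ((x_A+x_B+x_C)/3, (y_A+y_B+y_C)/3)
= (((-28.1)+20.8+(-2.5))/3, (14.4+(-4.3)+(-4.6))/3)
= (-3.2667, 1.8333)

(-3.2667, 1.8333)


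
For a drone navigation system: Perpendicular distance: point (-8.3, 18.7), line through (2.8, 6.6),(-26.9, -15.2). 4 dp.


|cross product| = 601.35
|line direction| = sqrt(1357.33) = 36.842
Distance = 601.35/sqrt(1357.33) = 16.3224

16.3224


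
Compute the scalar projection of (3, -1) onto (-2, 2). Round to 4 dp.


u.v = -8, |v| = sqrt(8) = 2.8284
Scalar projection = u.v / |v| = -8 / sqrt(8) = -2.8284

-2.8284


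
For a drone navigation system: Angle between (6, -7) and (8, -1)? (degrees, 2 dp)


u.v = 55, |u| = sqrt(85) = 9.2195, |v| = sqrt(65) = 8.0623
cos(theta) = u.v/(|u||v|) = 55/sqrt(5525) = 0.73994
theta = acos(0.73994) = 42.27 degrees

42.27 degrees


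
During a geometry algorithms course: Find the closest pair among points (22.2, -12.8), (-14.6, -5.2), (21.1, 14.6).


d(P0,P1) = 37.5766, d(P0,P2) = 27.4221, d(P1,P2) = 40.8232
Closest: P0 and P2

Closest pair: (22.2, -12.8) and (21.1, 14.6), distance = 27.4221


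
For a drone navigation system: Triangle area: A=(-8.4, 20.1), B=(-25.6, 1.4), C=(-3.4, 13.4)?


Area = |x_A(y_B-y_C) + x_B(y_C-y_A) + x_C(y_A-y_B)|/2
= |100.8 + 171.52 + (-63.58)|/2
= 208.74/2 = 104.37

104.37


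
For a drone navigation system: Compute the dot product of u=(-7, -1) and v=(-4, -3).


u . v = u_x*v_x + u_y*v_y = (-7)*(-4) + (-1)*(-3)
= 28 + 3 = 31

31


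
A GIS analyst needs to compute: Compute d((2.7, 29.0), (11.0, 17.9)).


dx=8.3, dy=-11.1
d^2 = 8.3^2 + (-11.1)^2 = 192.1
d = sqrt(192.1) = 13.86

13.86


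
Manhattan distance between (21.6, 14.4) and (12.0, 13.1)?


|21.6-12| + |14.4-13.1| = 9.6 + 1.3 = 10.9

10.9


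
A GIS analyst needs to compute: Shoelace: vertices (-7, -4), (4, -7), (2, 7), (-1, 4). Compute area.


Shoelace sum: ((-7)*(-7) - 4*(-4)) + (4*7 - 2*(-7)) + (2*4 - (-1)*7) + ((-1)*(-4) - (-7)*4)
= 154
Area = |154|/2 = 77

77


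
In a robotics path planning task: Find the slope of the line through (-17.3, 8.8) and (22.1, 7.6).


slope = (y2-y1)/(x2-x1) = (7.6-8.8)/(22.1-(-17.3)) = (-1.2)/39.4 = -0.0305

-0.0305


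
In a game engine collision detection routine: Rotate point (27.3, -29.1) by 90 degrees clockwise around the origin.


90° CW: (x,y) -> (y, -x)
(27.3,-29.1) -> (-29.1, -27.3)

(-29.1, -27.3)


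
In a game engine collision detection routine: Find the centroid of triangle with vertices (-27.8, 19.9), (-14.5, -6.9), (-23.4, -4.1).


Centroid = ((x_A+x_B+x_C)/3, (y_A+y_B+y_C)/3)
= (((-27.8)+(-14.5)+(-23.4))/3, (19.9+(-6.9)+(-4.1))/3)
= (-21.9, 2.9667)

(-21.9, 2.9667)


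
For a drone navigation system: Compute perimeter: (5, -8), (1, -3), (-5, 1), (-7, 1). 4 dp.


Sides: (5, -8)->(1, -3): sqrt(41) = 6.403124, (1, -3)->(-5, 1): sqrt(52) = 7.211103, (-5, 1)->(-7, 1): sqrt(4) = 2, (-7, 1)->(5, -8): sqrt(225) = 15
Sum = 30.614227
Perimeter = 30.6142

30.6142


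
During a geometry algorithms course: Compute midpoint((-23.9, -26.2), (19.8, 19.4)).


M = (((-23.9)+19.8)/2, ((-26.2)+19.4)/2)
= (-2.05, -3.4)

(-2.05, -3.4)


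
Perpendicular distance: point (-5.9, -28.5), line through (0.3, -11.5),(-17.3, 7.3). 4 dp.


|cross product| = 415.76
|line direction| = sqrt(663.2) = 25.7527
Distance = 415.76/sqrt(663.2) = 16.1443

16.1443


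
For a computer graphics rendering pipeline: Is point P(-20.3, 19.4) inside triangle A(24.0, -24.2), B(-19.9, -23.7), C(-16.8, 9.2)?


Cross products: AB x AP = -1891.89, BC x BP = 146.77, CA x CP = 299.26
All same sign? no

No, outside


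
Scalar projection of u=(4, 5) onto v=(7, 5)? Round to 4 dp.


u.v = 53, |v| = sqrt(74) = 8.6023
Scalar projection = u.v / |v| = 53 / sqrt(74) = 6.1611

6.1611


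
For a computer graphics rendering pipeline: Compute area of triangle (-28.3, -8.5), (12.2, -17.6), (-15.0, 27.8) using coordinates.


Area = |x_A(y_B-y_C) + x_B(y_C-y_A) + x_C(y_A-y_B)|/2
= |1284.82 + 442.86 + (-136.5)|/2
= 1591.18/2 = 795.59

795.59


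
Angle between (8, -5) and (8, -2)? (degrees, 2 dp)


u.v = 74, |u| = sqrt(89) = 9.434, |v| = sqrt(68) = 8.2462
cos(theta) = u.v/(|u||v|) = 74/sqrt(6052) = 0.951223
theta = acos(0.951223) = 17.97 degrees

17.97 degrees


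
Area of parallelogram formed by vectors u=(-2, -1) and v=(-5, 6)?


|u x v| = |(-2)*6 - (-1)*(-5)|
= |(-12) - 5| = 17

17


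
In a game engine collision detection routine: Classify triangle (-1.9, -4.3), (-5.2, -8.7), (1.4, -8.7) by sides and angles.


Side lengths squared: AB^2=30.25, BC^2=43.56, CA^2=30.25
Sorted: [30.25, 30.25, 43.56]
By sides: Isosceles, By angles: Acute

Isosceles, Acute


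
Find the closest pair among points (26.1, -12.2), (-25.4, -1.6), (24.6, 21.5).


d(P0,P1) = 52.5796, d(P0,P2) = 33.7334, d(P1,P2) = 55.0782
Closest: P0 and P2

Closest pair: (26.1, -12.2) and (24.6, 21.5), distance = 33.7334


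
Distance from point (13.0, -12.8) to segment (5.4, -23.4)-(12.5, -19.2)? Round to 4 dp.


Project P onto AB: t = 1 (clamped to [0,1])
Closest point on segment: (12.5, -19.2)
Distance: 6.4195

6.4195


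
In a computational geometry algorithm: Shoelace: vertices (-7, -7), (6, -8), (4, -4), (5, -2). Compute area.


Shoelace sum: ((-7)*(-8) - 6*(-7)) + (6*(-4) - 4*(-8)) + (4*(-2) - 5*(-4)) + (5*(-7) - (-7)*(-2))
= 69
Area = |69|/2 = 34.5

34.5


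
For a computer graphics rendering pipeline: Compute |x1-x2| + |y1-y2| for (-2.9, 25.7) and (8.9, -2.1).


|(-2.9)-8.9| + |25.7-(-2.1)| = 11.8 + 27.8 = 39.6

39.6


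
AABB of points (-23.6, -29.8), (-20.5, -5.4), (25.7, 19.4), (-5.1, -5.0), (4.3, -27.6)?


x range: [-23.6, 25.7]
y range: [-29.8, 19.4]
Bounding box: (-23.6,-29.8) to (25.7,19.4)

(-23.6,-29.8) to (25.7,19.4)


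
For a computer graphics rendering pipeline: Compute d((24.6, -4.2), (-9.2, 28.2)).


dx=-33.8, dy=32.4
d^2 = (-33.8)^2 + 32.4^2 = 2192.2
d = sqrt(2192.2) = 46.8209

46.8209


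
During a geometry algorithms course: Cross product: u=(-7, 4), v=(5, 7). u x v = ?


u x v = u_x*v_y - u_y*v_x = (-7)*7 - 4*5
= (-49) - 20 = -69

-69


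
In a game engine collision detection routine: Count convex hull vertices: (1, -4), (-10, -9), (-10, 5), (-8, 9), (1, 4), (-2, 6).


Convex hull vertices (CCW): (-10, -9), (1, -4), (1, 4), (-2, 6), (-8, 9), (-10, 5)
Count = 6

6


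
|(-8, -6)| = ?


|u| = sqrt((-8)^2 + (-6)^2) = sqrt(100) = 10

10


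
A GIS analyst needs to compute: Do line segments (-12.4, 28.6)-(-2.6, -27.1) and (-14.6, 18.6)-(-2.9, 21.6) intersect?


Cross products: d1=110.4, d2=-570.69, d3=-220.54, d4=460.55
d1*d2 < 0 and d3*d4 < 0? yes

Yes, they intersect


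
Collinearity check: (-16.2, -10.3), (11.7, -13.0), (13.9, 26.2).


Cross product: (11.7-(-16.2))*(26.2-(-10.3)) - ((-13)-(-10.3))*(13.9-(-16.2))
= 1099.62

No, not collinear


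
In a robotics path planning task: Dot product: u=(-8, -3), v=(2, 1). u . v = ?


u . v = u_x*v_x + u_y*v_y = (-8)*2 + (-3)*1
= (-16) + (-3) = -19

-19


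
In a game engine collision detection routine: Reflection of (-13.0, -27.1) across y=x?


Reflection over y=x: (x,y) -> (y,x)
(-13, -27.1) -> (-27.1, -13)

(-27.1, -13)


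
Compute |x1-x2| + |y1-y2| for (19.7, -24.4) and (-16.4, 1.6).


|19.7-(-16.4)| + |(-24.4)-1.6| = 36.1 + 26 = 62.1

62.1


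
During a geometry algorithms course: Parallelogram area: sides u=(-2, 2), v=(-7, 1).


|u x v| = |(-2)*1 - 2*(-7)|
= |(-2) - (-14)| = 12

12


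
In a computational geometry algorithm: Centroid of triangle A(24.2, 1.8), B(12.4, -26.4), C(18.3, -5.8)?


Centroid = ((x_A+x_B+x_C)/3, (y_A+y_B+y_C)/3)
= ((24.2+12.4+18.3)/3, (1.8+(-26.4)+(-5.8))/3)
= (18.3, -10.1333)

(18.3, -10.1333)


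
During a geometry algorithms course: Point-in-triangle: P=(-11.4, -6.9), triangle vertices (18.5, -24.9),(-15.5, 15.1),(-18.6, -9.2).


Cross products: AB x AP = 584, BC x BP = 167.83, CA x CP = 198.37
All same sign? yes

Yes, inside


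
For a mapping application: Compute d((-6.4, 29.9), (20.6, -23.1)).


dx=27, dy=-53
d^2 = 27^2 + (-53)^2 = 3538
d = sqrt(3538) = 59.4811

59.4811


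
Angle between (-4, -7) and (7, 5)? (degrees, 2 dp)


u.v = -63, |u| = sqrt(65) = 8.0623, |v| = sqrt(74) = 8.6023
cos(theta) = u.v/(|u||v|) = -63/sqrt(4810) = -0.908381
theta = acos(-0.908381) = 155.28 degrees

155.28 degrees


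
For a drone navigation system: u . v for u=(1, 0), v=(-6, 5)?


u . v = u_x*v_x + u_y*v_y = 1*(-6) + 0*5
= (-6) + 0 = -6

-6


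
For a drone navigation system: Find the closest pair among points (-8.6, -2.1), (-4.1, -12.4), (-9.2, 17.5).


d(P0,P1) = 11.2401, d(P0,P2) = 19.6092, d(P1,P2) = 30.3318
Closest: P0 and P1

Closest pair: (-8.6, -2.1) and (-4.1, -12.4), distance = 11.2401


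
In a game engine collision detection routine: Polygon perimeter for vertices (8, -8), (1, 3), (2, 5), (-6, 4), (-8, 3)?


Sides: (8, -8)->(1, 3): sqrt(170) = 13.038405, (1, 3)->(2, 5): sqrt(5) = 2.236068, (2, 5)->(-6, 4): sqrt(65) = 8.062258, (-6, 4)->(-8, 3): sqrt(5) = 2.236068, (-8, 3)->(8, -8): sqrt(377) = 19.416488
Sum = 44.989287
Perimeter = 44.9893

44.9893


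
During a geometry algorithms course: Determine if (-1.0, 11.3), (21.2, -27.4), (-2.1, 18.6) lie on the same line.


Cross product: (21.2-(-1))*(18.6-11.3) - ((-27.4)-11.3)*((-2.1)-(-1))
= 119.49

No, not collinear


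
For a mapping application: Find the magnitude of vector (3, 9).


|u| = sqrt(3^2 + 9^2) = sqrt(90) = 9.4868

9.4868


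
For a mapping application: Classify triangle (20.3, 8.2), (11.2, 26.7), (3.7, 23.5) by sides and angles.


Side lengths squared: AB^2=425.06, BC^2=66.49, CA^2=509.65
Sorted: [66.49, 425.06, 509.65]
By sides: Scalene, By angles: Obtuse

Scalene, Obtuse


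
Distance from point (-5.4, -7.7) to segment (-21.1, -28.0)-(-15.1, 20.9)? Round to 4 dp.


Project P onto AB: t = 0.4478 (clamped to [0,1])
Closest point on segment: (-18.4133, -6.1033)
Distance: 13.1109

13.1109


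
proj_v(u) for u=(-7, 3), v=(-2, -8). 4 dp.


u.v = -10, |v| = sqrt(68) = 8.2462
Scalar projection = u.v / |v| = -10 / sqrt(68) = -1.2127

-1.2127


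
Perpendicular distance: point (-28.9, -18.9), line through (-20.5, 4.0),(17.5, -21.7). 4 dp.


|cross product| = 1086.08
|line direction| = sqrt(2104.49) = 45.8747
Distance = 1086.08/sqrt(2104.49) = 23.6749

23.6749


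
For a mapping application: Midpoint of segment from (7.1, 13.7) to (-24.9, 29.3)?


M = ((7.1+(-24.9))/2, (13.7+29.3)/2)
= (-8.9, 21.5)

(-8.9, 21.5)


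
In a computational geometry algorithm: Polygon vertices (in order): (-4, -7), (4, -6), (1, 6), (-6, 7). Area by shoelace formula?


Shoelace sum: ((-4)*(-6) - 4*(-7)) + (4*6 - 1*(-6)) + (1*7 - (-6)*6) + ((-6)*(-7) - (-4)*7)
= 195
Area = |195|/2 = 97.5

97.5


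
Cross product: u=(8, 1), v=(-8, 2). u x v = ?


u x v = u_x*v_y - u_y*v_x = 8*2 - 1*(-8)
= 16 - (-8) = 24

24


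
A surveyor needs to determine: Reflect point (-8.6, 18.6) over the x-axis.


Reflection over x-axis: (x,y) -> (x,-y)
(-8.6, 18.6) -> (-8.6, -18.6)

(-8.6, -18.6)


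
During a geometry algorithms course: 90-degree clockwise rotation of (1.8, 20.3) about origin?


90° CW: (x,y) -> (y, -x)
(1.8,20.3) -> (20.3, -1.8)

(20.3, -1.8)


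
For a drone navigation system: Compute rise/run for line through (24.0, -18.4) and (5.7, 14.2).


slope = (y2-y1)/(x2-x1) = (14.2-(-18.4))/(5.7-24) = 32.6/(-18.3) = -1.7814

-1.7814


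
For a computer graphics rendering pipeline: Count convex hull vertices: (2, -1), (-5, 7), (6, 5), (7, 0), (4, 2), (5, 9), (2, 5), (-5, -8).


Convex hull vertices (CCW): (-5, -8), (7, 0), (6, 5), (5, 9), (-5, 7)
Count = 5

5


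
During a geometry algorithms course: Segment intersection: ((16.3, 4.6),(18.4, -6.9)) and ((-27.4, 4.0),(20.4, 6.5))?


Cross products: d1=-80.57, d2=-635.52, d3=-503.81, d4=51.14
d1*d2 < 0 and d3*d4 < 0? no

No, they don't intersect


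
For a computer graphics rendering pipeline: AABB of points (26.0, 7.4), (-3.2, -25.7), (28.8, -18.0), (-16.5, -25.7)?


x range: [-16.5, 28.8]
y range: [-25.7, 7.4]
Bounding box: (-16.5,-25.7) to (28.8,7.4)

(-16.5,-25.7) to (28.8,7.4)


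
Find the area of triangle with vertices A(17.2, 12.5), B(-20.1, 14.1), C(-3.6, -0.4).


Area = |x_A(y_B-y_C) + x_B(y_C-y_A) + x_C(y_A-y_B)|/2
= |249.4 + 259.29 + 5.76|/2
= 514.45/2 = 257.225

257.225


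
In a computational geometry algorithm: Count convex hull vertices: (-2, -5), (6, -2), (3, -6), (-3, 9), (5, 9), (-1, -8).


Convex hull vertices (CCW): (-3, 9), (-2, -5), (-1, -8), (3, -6), (6, -2), (5, 9)
Count = 6

6


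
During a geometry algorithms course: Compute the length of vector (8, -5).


|u| = sqrt(8^2 + (-5)^2) = sqrt(89) = 9.434

9.434


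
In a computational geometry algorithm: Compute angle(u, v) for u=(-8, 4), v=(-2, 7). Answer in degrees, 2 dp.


u.v = 44, |u| = sqrt(80) = 8.9443, |v| = sqrt(53) = 7.2801
cos(theta) = u.v/(|u||v|) = 44/sqrt(4240) = 0.675725
theta = acos(0.675725) = 47.49 degrees

47.49 degrees


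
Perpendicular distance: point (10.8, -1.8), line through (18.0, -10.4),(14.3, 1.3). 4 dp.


|cross product| = 52.42
|line direction| = sqrt(150.58) = 12.2711
Distance = 52.42/sqrt(150.58) = 4.2718

4.2718


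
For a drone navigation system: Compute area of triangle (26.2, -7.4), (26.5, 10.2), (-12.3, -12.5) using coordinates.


Area = |x_A(y_B-y_C) + x_B(y_C-y_A) + x_C(y_A-y_B)|/2
= |594.74 + (-135.15) + 216.48|/2
= 676.07/2 = 338.035

338.035


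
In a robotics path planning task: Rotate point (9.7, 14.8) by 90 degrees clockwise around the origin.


90° CW: (x,y) -> (y, -x)
(9.7,14.8) -> (14.8, -9.7)

(14.8, -9.7)


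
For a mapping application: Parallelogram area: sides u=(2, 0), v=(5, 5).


|u x v| = |2*5 - 0*5|
= |10 - 0| = 10

10


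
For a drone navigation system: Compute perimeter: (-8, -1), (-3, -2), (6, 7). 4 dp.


Sides: (-8, -1)->(-3, -2): sqrt(26) = 5.09902, (-3, -2)->(6, 7): sqrt(162) = 12.727922, (6, 7)->(-8, -1): sqrt(260) = 16.124515
Sum = 33.951457
Perimeter = 33.9515

33.9515


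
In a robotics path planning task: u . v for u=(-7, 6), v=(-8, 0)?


u . v = u_x*v_x + u_y*v_y = (-7)*(-8) + 6*0
= 56 + 0 = 56

56


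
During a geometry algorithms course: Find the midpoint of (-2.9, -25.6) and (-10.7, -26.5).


M = (((-2.9)+(-10.7))/2, ((-25.6)+(-26.5))/2)
= (-6.8, -26.05)

(-6.8, -26.05)


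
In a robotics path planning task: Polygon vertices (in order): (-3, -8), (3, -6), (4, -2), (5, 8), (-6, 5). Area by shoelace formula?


Shoelace sum: ((-3)*(-6) - 3*(-8)) + (3*(-2) - 4*(-6)) + (4*8 - 5*(-2)) + (5*5 - (-6)*8) + ((-6)*(-8) - (-3)*5)
= 238
Area = |238|/2 = 119

119


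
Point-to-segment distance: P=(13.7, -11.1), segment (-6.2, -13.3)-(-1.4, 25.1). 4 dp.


Project P onto AB: t = 0.1202 (clamped to [0,1])
Closest point on segment: (-5.6231, -8.6846)
Distance: 19.4735

19.4735


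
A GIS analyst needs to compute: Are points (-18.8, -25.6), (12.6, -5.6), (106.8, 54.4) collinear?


Cross product: (12.6-(-18.8))*(54.4-(-25.6)) - ((-5.6)-(-25.6))*(106.8-(-18.8))
= 0

Yes, collinear


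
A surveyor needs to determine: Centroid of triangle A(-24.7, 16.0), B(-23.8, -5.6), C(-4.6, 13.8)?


Centroid = ((x_A+x_B+x_C)/3, (y_A+y_B+y_C)/3)
= (((-24.7)+(-23.8)+(-4.6))/3, (16+(-5.6)+13.8)/3)
= (-17.7, 8.0667)

(-17.7, 8.0667)


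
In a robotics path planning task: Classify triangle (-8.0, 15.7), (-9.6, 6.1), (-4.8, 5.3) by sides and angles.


Side lengths squared: AB^2=94.72, BC^2=23.68, CA^2=118.4
Sorted: [23.68, 94.72, 118.4]
By sides: Scalene, By angles: Right

Scalene, Right


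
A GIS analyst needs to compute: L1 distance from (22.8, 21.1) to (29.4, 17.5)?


|22.8-29.4| + |21.1-17.5| = 6.6 + 3.6 = 10.2

10.2


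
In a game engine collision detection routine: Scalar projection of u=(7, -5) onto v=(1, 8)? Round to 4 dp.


u.v = -33, |v| = sqrt(65) = 8.0623
Scalar projection = u.v / |v| = -33 / sqrt(65) = -4.0931

-4.0931


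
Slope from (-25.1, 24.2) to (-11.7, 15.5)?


slope = (y2-y1)/(x2-x1) = (15.5-24.2)/((-11.7)-(-25.1)) = (-8.7)/13.4 = -0.6493

-0.6493


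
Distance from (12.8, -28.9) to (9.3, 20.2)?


dx=-3.5, dy=49.1
d^2 = (-3.5)^2 + 49.1^2 = 2423.06
d = sqrt(2423.06) = 49.2246

49.2246


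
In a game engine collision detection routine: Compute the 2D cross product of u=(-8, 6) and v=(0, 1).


u x v = u_x*v_y - u_y*v_x = (-8)*1 - 6*0
= (-8) - 0 = -8

-8


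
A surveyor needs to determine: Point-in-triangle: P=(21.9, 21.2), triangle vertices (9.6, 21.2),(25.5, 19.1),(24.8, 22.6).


Cross products: AB x AP = 25.83, BC x BP = 11.13, CA x CP = 17.22
All same sign? yes

Yes, inside


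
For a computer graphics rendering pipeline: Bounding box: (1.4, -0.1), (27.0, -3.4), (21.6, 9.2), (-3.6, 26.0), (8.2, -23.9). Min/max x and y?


x range: [-3.6, 27]
y range: [-23.9, 26]
Bounding box: (-3.6,-23.9) to (27,26)

(-3.6,-23.9) to (27,26)


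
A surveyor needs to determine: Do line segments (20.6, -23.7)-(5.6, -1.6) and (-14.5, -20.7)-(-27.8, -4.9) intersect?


Cross products: d1=-514.68, d2=-571.61, d3=730.71, d4=787.64
d1*d2 < 0 and d3*d4 < 0? no

No, they don't intersect


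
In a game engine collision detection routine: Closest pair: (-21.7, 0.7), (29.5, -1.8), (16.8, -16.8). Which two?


d(P0,P1) = 51.261, d(P0,P2) = 42.2907, d(P1,P2) = 19.6543
Closest: P1 and P2

Closest pair: (29.5, -1.8) and (16.8, -16.8), distance = 19.6543


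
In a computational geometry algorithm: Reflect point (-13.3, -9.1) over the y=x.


Reflection over y=x: (x,y) -> (y,x)
(-13.3, -9.1) -> (-9.1, -13.3)

(-9.1, -13.3)


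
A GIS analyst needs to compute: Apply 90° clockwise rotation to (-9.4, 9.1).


90° CW: (x,y) -> (y, -x)
(-9.4,9.1) -> (9.1, 9.4)

(9.1, 9.4)


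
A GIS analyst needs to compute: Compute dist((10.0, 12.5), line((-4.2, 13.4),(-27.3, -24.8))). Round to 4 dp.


|cross product| = 563.23
|line direction| = sqrt(1992.85) = 44.6413
Distance = 563.23/sqrt(1992.85) = 12.6168

12.6168


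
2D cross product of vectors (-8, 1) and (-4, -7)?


u x v = u_x*v_y - u_y*v_x = (-8)*(-7) - 1*(-4)
= 56 - (-4) = 60

60


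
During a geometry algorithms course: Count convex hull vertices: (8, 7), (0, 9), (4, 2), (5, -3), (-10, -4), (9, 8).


Convex hull vertices (CCW): (-10, -4), (5, -3), (9, 8), (0, 9)
Count = 4

4


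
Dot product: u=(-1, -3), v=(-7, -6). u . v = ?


u . v = u_x*v_x + u_y*v_y = (-1)*(-7) + (-3)*(-6)
= 7 + 18 = 25

25


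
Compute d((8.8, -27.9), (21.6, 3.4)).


dx=12.8, dy=31.3
d^2 = 12.8^2 + 31.3^2 = 1143.53
d = sqrt(1143.53) = 33.8161

33.8161


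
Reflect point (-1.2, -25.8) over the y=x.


Reflection over y=x: (x,y) -> (y,x)
(-1.2, -25.8) -> (-25.8, -1.2)

(-25.8, -1.2)


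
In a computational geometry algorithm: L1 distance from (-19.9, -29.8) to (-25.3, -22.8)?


|(-19.9)-(-25.3)| + |(-29.8)-(-22.8)| = 5.4 + 7 = 12.4

12.4


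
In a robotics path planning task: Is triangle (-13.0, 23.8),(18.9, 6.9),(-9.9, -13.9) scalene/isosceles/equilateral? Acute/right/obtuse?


Side lengths squared: AB^2=1303.22, BC^2=1262.08, CA^2=1430.9
Sorted: [1262.08, 1303.22, 1430.9]
By sides: Scalene, By angles: Acute

Scalene, Acute


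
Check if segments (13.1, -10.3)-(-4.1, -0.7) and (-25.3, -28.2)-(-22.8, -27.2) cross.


Cross products: d1=6.35, d2=47.55, d3=676.52, d4=635.32
d1*d2 < 0 and d3*d4 < 0? no

No, they don't intersect


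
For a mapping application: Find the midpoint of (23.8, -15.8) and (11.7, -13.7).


M = ((23.8+11.7)/2, ((-15.8)+(-13.7))/2)
= (17.75, -14.75)

(17.75, -14.75)


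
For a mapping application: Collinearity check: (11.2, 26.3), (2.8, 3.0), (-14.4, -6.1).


Cross product: (2.8-11.2)*((-6.1)-26.3) - (3-26.3)*((-14.4)-11.2)
= -324.32

No, not collinear


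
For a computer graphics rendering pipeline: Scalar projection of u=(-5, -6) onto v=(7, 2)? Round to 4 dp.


u.v = -47, |v| = sqrt(53) = 7.2801
Scalar projection = u.v / |v| = -47 / sqrt(53) = -6.4559

-6.4559


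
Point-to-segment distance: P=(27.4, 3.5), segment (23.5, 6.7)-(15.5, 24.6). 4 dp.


Project P onto AB: t = 0 (clamped to [0,1])
Closest point on segment: (23.5, 6.7)
Distance: 5.0448

5.0448


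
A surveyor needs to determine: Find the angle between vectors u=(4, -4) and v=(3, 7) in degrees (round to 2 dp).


u.v = -16, |u| = sqrt(32) = 5.6569, |v| = sqrt(58) = 7.6158
cos(theta) = u.v/(|u||v|) = -16/sqrt(1856) = -0.371391
theta = acos(-0.371391) = 111.8 degrees

111.8 degrees


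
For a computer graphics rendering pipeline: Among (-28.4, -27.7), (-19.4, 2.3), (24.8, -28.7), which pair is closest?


d(P0,P1) = 31.3209, d(P0,P2) = 53.2094, d(P1,P2) = 53.9874
Closest: P0 and P1

Closest pair: (-28.4, -27.7) and (-19.4, 2.3), distance = 31.3209


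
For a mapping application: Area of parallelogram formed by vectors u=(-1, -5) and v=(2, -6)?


|u x v| = |(-1)*(-6) - (-5)*2|
= |6 - (-10)| = 16

16


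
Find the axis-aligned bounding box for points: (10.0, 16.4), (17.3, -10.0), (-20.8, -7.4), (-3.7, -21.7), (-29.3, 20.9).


x range: [-29.3, 17.3]
y range: [-21.7, 20.9]
Bounding box: (-29.3,-21.7) to (17.3,20.9)

(-29.3,-21.7) to (17.3,20.9)


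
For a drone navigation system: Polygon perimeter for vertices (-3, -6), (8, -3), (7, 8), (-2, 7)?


Sides: (-3, -6)->(8, -3): sqrt(130) = 11.401754, (8, -3)->(7, 8): sqrt(122) = 11.045361, (7, 8)->(-2, 7): sqrt(82) = 9.055385, (-2, 7)->(-3, -6): sqrt(170) = 13.038405
Sum = 44.540905
Perimeter = 44.5409

44.5409


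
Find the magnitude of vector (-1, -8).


|u| = sqrt((-1)^2 + (-8)^2) = sqrt(65) = 8.0623

8.0623


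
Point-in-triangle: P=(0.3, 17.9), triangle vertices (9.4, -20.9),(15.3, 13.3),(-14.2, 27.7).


Cross products: AB x AP = 540.14, BC x BP = 80.3, CA x CP = 473.42
All same sign? yes

Yes, inside


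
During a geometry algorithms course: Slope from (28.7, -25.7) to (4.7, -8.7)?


slope = (y2-y1)/(x2-x1) = ((-8.7)-(-25.7))/(4.7-28.7) = 17/(-24) = -0.7083

-0.7083


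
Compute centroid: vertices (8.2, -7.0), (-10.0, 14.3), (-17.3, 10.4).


Centroid = ((x_A+x_B+x_C)/3, (y_A+y_B+y_C)/3)
= ((8.2+(-10)+(-17.3))/3, ((-7)+14.3+10.4)/3)
= (-6.3667, 5.9)

(-6.3667, 5.9)


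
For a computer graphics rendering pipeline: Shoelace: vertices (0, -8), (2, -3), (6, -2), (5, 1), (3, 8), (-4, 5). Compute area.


Shoelace sum: (0*(-3) - 2*(-8)) + (2*(-2) - 6*(-3)) + (6*1 - 5*(-2)) + (5*8 - 3*1) + (3*5 - (-4)*8) + ((-4)*(-8) - 0*5)
= 162
Area = |162|/2 = 81

81


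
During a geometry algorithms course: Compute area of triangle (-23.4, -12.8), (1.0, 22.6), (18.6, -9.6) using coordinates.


Area = |x_A(y_B-y_C) + x_B(y_C-y_A) + x_C(y_A-y_B)|/2
= |(-753.48) + 3.2 + (-658.44)|/2
= 1408.72/2 = 704.36

704.36


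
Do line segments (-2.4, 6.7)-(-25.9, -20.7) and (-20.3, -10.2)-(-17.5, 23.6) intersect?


Cross products: d1=-557.7, d2=159.88, d3=-93.31, d4=-810.89
d1*d2 < 0 and d3*d4 < 0? no

No, they don't intersect


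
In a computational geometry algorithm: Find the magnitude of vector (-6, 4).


|u| = sqrt((-6)^2 + 4^2) = sqrt(52) = 7.2111

7.2111


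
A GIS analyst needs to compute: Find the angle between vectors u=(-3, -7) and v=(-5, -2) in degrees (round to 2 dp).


u.v = 29, |u| = sqrt(58) = 7.6158, |v| = sqrt(29) = 5.3852
cos(theta) = u.v/(|u||v|) = 29/sqrt(1682) = 0.707107
theta = acos(0.707107) = 45 degrees

45 degrees


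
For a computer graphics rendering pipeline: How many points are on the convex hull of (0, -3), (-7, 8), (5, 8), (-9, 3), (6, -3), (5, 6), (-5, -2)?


Convex hull vertices (CCW): (-9, 3), (-5, -2), (0, -3), (6, -3), (5, 8), (-7, 8)
Count = 6

6


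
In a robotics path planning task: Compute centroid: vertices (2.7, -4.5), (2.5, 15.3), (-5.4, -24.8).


Centroid = ((x_A+x_B+x_C)/3, (y_A+y_B+y_C)/3)
= ((2.7+2.5+(-5.4))/3, ((-4.5)+15.3+(-24.8))/3)
= (-0.0667, -4.6667)

(-0.0667, -4.6667)


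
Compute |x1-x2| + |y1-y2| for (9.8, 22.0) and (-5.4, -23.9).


|9.8-(-5.4)| + |22-(-23.9)| = 15.2 + 45.9 = 61.1

61.1


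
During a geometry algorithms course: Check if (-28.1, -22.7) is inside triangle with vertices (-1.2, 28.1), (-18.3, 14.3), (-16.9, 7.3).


Cross products: AB x AP = 497.46, BC x BP = -120.4, CA x CP = -238.04
All same sign? no

No, outside


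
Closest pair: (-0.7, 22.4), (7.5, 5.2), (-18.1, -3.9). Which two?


d(P0,P1) = 19.0547, d(P0,P2) = 31.5349, d(P1,P2) = 27.1693
Closest: P0 and P1

Closest pair: (-0.7, 22.4) and (7.5, 5.2), distance = 19.0547


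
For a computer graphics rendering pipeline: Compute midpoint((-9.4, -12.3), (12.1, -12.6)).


M = (((-9.4)+12.1)/2, ((-12.3)+(-12.6))/2)
= (1.35, -12.45)

(1.35, -12.45)


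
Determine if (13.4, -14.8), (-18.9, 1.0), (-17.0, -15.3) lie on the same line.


Cross product: ((-18.9)-13.4)*((-15.3)-(-14.8)) - (1-(-14.8))*((-17)-13.4)
= 496.47

No, not collinear


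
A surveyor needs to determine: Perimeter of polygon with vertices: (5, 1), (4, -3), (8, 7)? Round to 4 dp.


Sides: (5, 1)->(4, -3): sqrt(17) = 4.123106, (4, -3)->(8, 7): sqrt(116) = 10.77033, (8, 7)->(5, 1): sqrt(45) = 6.708204
Sum = 21.60164
Perimeter = 21.6016

21.6016


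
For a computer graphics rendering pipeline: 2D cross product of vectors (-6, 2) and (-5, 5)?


u x v = u_x*v_y - u_y*v_x = (-6)*5 - 2*(-5)
= (-30) - (-10) = -20

-20


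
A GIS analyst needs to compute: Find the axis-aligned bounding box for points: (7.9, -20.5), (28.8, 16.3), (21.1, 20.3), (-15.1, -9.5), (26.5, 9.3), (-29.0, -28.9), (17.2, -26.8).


x range: [-29, 28.8]
y range: [-28.9, 20.3]
Bounding box: (-29,-28.9) to (28.8,20.3)

(-29,-28.9) to (28.8,20.3)


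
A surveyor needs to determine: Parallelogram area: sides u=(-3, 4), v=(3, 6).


|u x v| = |(-3)*6 - 4*3|
= |(-18) - 12| = 30

30


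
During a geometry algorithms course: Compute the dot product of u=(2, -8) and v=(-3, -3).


u . v = u_x*v_x + u_y*v_y = 2*(-3) + (-8)*(-3)
= (-6) + 24 = 18

18


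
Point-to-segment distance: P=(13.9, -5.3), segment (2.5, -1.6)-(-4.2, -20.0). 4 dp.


Project P onto AB: t = 0 (clamped to [0,1])
Closest point on segment: (2.5, -1.6)
Distance: 11.9854

11.9854


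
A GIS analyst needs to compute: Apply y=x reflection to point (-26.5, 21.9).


Reflection over y=x: (x,y) -> (y,x)
(-26.5, 21.9) -> (21.9, -26.5)

(21.9, -26.5)


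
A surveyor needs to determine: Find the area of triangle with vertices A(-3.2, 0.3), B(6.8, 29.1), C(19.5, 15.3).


Area = |x_A(y_B-y_C) + x_B(y_C-y_A) + x_C(y_A-y_B)|/2
= |(-44.16) + 102 + (-561.6)|/2
= 503.76/2 = 251.88

251.88


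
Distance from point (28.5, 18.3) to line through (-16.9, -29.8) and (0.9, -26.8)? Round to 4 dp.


|cross product| = 719.98
|line direction| = sqrt(325.84) = 18.051
Distance = 719.98/sqrt(325.84) = 39.8858

39.8858


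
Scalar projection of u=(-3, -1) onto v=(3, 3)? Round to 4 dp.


u.v = -12, |v| = sqrt(18) = 4.2426
Scalar projection = u.v / |v| = -12 / sqrt(18) = -2.8284

-2.8284


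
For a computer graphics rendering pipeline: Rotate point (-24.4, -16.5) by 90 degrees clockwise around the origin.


90° CW: (x,y) -> (y, -x)
(-24.4,-16.5) -> (-16.5, 24.4)

(-16.5, 24.4)


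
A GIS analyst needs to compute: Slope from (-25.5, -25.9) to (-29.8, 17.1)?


slope = (y2-y1)/(x2-x1) = (17.1-(-25.9))/((-29.8)-(-25.5)) = 43/(-4.3) = -10

-10


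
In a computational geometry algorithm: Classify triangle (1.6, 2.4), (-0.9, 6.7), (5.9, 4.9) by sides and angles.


Side lengths squared: AB^2=24.74, BC^2=49.48, CA^2=24.74
Sorted: [24.74, 24.74, 49.48]
By sides: Isosceles, By angles: Right

Isosceles, Right


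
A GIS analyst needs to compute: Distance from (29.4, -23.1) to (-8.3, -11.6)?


dx=-37.7, dy=11.5
d^2 = (-37.7)^2 + 11.5^2 = 1553.54
d = sqrt(1553.54) = 39.415

39.415


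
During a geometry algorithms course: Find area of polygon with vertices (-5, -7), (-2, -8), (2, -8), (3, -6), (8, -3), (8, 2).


Shoelace sum: ((-5)*(-8) - (-2)*(-7)) + ((-2)*(-8) - 2*(-8)) + (2*(-6) - 3*(-8)) + (3*(-3) - 8*(-6)) + (8*2 - 8*(-3)) + (8*(-7) - (-5)*2)
= 103
Area = |103|/2 = 51.5

51.5


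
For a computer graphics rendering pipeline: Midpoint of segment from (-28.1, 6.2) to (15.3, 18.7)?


M = (((-28.1)+15.3)/2, (6.2+18.7)/2)
= (-6.4, 12.45)

(-6.4, 12.45)


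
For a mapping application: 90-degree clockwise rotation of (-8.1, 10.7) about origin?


90° CW: (x,y) -> (y, -x)
(-8.1,10.7) -> (10.7, 8.1)

(10.7, 8.1)


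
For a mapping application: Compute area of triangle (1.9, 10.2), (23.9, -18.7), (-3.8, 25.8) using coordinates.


Area = |x_A(y_B-y_C) + x_B(y_C-y_A) + x_C(y_A-y_B)|/2
= |(-84.55) + 372.84 + (-109.82)|/2
= 178.47/2 = 89.235

89.235


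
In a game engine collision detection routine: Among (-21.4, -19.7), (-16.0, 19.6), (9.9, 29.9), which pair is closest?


d(P0,P1) = 39.6693, d(P0,P2) = 58.6502, d(P1,P2) = 27.8729
Closest: P1 and P2

Closest pair: (-16.0, 19.6) and (9.9, 29.9), distance = 27.8729


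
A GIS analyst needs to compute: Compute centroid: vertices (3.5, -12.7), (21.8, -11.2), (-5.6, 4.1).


Centroid = ((x_A+x_B+x_C)/3, (y_A+y_B+y_C)/3)
= ((3.5+21.8+(-5.6))/3, ((-12.7)+(-11.2)+4.1)/3)
= (6.5667, -6.6)

(6.5667, -6.6)


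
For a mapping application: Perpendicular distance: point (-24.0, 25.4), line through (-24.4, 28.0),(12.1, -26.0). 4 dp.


|cross product| = 73.3
|line direction| = sqrt(4248.25) = 65.1786
Distance = 73.3/sqrt(4248.25) = 1.1246

1.1246


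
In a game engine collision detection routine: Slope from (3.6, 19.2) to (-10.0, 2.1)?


slope = (y2-y1)/(x2-x1) = (2.1-19.2)/((-10)-3.6) = (-17.1)/(-13.6) = 1.2574

1.2574


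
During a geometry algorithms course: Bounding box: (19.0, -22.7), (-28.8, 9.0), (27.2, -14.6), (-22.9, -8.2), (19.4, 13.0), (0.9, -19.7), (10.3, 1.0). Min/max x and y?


x range: [-28.8, 27.2]
y range: [-22.7, 13]
Bounding box: (-28.8,-22.7) to (27.2,13)

(-28.8,-22.7) to (27.2,13)


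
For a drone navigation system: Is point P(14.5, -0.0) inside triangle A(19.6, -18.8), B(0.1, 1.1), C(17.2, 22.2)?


Cross products: AB x AP = -265.11, BC x BP = -322.65, CA x CP = -163.98
All same sign? yes

Yes, inside


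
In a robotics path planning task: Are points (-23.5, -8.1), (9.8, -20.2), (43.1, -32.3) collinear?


Cross product: (9.8-(-23.5))*((-32.3)-(-8.1)) - ((-20.2)-(-8.1))*(43.1-(-23.5))
= 0

Yes, collinear


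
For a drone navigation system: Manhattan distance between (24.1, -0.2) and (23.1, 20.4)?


|24.1-23.1| + |(-0.2)-20.4| = 1 + 20.6 = 21.6

21.6


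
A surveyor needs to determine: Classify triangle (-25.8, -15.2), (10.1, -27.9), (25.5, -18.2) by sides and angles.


Side lengths squared: AB^2=1450.1, BC^2=331.25, CA^2=2640.69
Sorted: [331.25, 1450.1, 2640.69]
By sides: Scalene, By angles: Obtuse

Scalene, Obtuse


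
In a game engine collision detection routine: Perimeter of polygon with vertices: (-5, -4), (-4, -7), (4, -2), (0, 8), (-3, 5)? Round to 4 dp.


Sides: (-5, -4)->(-4, -7): sqrt(10) = 3.162278, (-4, -7)->(4, -2): sqrt(89) = 9.433981, (4, -2)->(0, 8): sqrt(116) = 10.77033, (0, 8)->(-3, 5): sqrt(18) = 4.242641, (-3, 5)->(-5, -4): sqrt(85) = 9.219544
Sum = 36.828774
Perimeter = 36.8288

36.8288


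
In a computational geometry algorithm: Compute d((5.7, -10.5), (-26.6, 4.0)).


dx=-32.3, dy=14.5
d^2 = (-32.3)^2 + 14.5^2 = 1253.54
d = sqrt(1253.54) = 35.4054

35.4054


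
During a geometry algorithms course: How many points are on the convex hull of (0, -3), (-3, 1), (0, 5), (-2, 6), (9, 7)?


Convex hull vertices (CCW): (-3, 1), (0, -3), (9, 7), (-2, 6)
Count = 4

4


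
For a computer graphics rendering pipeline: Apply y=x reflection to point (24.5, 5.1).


Reflection over y=x: (x,y) -> (y,x)
(24.5, 5.1) -> (5.1, 24.5)

(5.1, 24.5)


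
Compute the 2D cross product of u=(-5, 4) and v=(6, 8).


u x v = u_x*v_y - u_y*v_x = (-5)*8 - 4*6
= (-40) - 24 = -64

-64


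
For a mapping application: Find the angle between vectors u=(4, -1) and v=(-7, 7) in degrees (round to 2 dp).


u.v = -35, |u| = sqrt(17) = 4.1231, |v| = sqrt(98) = 9.8995
cos(theta) = u.v/(|u||v|) = -35/sqrt(1666) = -0.857493
theta = acos(-0.857493) = 149.04 degrees

149.04 degrees


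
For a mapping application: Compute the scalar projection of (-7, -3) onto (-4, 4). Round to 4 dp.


u.v = 16, |v| = sqrt(32) = 5.6569
Scalar projection = u.v / |v| = 16 / sqrt(32) = 2.8284

2.8284


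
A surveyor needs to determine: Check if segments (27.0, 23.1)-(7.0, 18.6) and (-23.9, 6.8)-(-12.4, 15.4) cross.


Cross products: d1=-250.29, d2=-130.04, d3=96.95, d4=-23.3
d1*d2 < 0 and d3*d4 < 0? no

No, they don't intersect


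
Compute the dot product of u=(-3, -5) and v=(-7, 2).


u . v = u_x*v_x + u_y*v_y = (-3)*(-7) + (-5)*2
= 21 + (-10) = 11

11


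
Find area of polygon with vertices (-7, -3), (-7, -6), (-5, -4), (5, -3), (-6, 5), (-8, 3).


Shoelace sum: ((-7)*(-6) - (-7)*(-3)) + ((-7)*(-4) - (-5)*(-6)) + ((-5)*(-3) - 5*(-4)) + (5*5 - (-6)*(-3)) + ((-6)*3 - (-8)*5) + ((-8)*(-3) - (-7)*3)
= 128
Area = |128|/2 = 64

64


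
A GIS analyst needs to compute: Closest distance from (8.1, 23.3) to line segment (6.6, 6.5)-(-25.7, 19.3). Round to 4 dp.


Project P onto AB: t = 0.138 (clamped to [0,1])
Closest point on segment: (2.1424, 8.2665)
Distance: 16.171

16.171


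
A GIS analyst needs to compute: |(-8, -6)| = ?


|u| = sqrt((-8)^2 + (-6)^2) = sqrt(100) = 10

10


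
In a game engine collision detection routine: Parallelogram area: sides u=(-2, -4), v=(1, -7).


|u x v| = |(-2)*(-7) - (-4)*1|
= |14 - (-4)| = 18

18


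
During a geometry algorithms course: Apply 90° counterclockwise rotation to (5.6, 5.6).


90° CCW: (x,y) -> (-y, x)
(5.6,5.6) -> (-5.6, 5.6)

(-5.6, 5.6)


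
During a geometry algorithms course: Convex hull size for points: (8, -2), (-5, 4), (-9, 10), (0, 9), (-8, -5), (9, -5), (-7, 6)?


Convex hull vertices (CCW): (-9, 10), (-8, -5), (9, -5), (8, -2), (0, 9)
Count = 5

5


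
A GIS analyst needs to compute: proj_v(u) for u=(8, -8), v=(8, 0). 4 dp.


u.v = 64, |v| = sqrt(64) = 8
Scalar projection = u.v / |v| = 64 / sqrt(64) = 8

8


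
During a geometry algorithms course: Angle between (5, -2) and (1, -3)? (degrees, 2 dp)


u.v = 11, |u| = sqrt(29) = 5.3852, |v| = sqrt(10) = 3.1623
cos(theta) = u.v/(|u||v|) = 11/sqrt(290) = 0.645942
theta = acos(0.645942) = 49.76 degrees

49.76 degrees


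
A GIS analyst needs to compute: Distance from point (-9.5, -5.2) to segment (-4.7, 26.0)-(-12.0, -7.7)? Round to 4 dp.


Project P onto AB: t = 0.9138 (clamped to [0,1])
Closest point on segment: (-11.3707, -4.7948)
Distance: 1.9141

1.9141


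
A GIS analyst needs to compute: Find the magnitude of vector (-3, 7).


|u| = sqrt((-3)^2 + 7^2) = sqrt(58) = 7.6158

7.6158


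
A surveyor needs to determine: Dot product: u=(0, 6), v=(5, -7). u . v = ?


u . v = u_x*v_x + u_y*v_y = 0*5 + 6*(-7)
= 0 + (-42) = -42

-42


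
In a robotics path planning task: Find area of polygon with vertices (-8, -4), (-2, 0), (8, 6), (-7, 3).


Shoelace sum: ((-8)*0 - (-2)*(-4)) + ((-2)*6 - 8*0) + (8*3 - (-7)*6) + ((-7)*(-4) - (-8)*3)
= 98
Area = |98|/2 = 49

49


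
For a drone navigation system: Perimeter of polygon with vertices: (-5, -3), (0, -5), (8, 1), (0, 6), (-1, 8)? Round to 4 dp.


Sides: (-5, -3)->(0, -5): sqrt(29) = 5.385165, (0, -5)->(8, 1): sqrt(100) = 10, (8, 1)->(0, 6): sqrt(89) = 9.433981, (0, 6)->(-1, 8): sqrt(5) = 2.236068, (-1, 8)->(-5, -3): sqrt(137) = 11.7047
Sum = 38.759914
Perimeter = 38.7599

38.7599


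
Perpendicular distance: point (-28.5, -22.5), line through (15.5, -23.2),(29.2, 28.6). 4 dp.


|cross product| = 2288.79
|line direction| = sqrt(2870.93) = 53.5811
Distance = 2288.79/sqrt(2870.93) = 42.7164

42.7164


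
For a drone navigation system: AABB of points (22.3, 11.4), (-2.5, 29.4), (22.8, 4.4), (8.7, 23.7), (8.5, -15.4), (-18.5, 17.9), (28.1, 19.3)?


x range: [-18.5, 28.1]
y range: [-15.4, 29.4]
Bounding box: (-18.5,-15.4) to (28.1,29.4)

(-18.5,-15.4) to (28.1,29.4)
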